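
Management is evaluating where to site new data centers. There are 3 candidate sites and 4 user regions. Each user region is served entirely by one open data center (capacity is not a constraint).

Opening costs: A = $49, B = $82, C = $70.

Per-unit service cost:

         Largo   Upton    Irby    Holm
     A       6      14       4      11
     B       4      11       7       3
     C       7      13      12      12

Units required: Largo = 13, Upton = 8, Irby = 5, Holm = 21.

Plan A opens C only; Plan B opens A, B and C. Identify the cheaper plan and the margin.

Plan A: {C}: Largo→C 7·13=91, Upton→C 13·8=104, Irby→C 12·5=60, Holm→C 12·21=252. Service 507; fixed 70; total 577.
Plan B: {A, B, C}: Largo→B 4·13=52, Upton→B 11·8=88, Irby→A 4·5=20, Holm→B 3·21=63. Service 223; fixed 201; total 424.
Difference: |577 − 424| = 153.

Plan B is cheaper by 153.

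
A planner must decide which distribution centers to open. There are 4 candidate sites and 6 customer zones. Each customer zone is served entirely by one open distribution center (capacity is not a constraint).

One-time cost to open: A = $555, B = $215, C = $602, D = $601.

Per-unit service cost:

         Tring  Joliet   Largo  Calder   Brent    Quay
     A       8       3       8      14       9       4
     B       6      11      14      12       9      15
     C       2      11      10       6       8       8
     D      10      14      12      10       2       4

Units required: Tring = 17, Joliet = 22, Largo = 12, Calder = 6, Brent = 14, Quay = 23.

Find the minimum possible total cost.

Minimum total cost: 1155

For any fixed open set, each customer zone goes to its cheapest open site; total = fixed + service.
{A}: Tring→A 8·17=136, Joliet→A 3·22=66, Largo→A 8·12=96, Calder→A 14·6=84, Brent→A 9·14=126, Quay→A 4·23=92. Service 600; fixed 555; total 1155.
{B}: service 1055 + fixed 215 = 1270
{A, B}: service 554 + fixed 770 = 1324
{A, B, C, D}: Tring→C 2·17=34, Joliet→A 3·22=66, Largo→A 8·12=96, Calder→C 6·6=36, Brent→D 2·14=28, Quay→A 4·23=92. Service 352; fixed 1973; total 2325.
No other subset beats 1155.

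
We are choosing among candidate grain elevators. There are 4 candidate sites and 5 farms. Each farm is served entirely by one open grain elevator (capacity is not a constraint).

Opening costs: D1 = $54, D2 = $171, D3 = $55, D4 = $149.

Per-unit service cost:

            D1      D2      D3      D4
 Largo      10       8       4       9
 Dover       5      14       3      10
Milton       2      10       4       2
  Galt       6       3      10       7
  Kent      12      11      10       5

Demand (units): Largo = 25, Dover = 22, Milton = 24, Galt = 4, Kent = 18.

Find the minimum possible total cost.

For any fixed open set, each farm goes to its cheapest open site; total = fixed + service.
{D1, D3}: Largo→D3 4·25=100, Dover→D3 3·22=66, Milton→D1 2·24=48, Galt→D1 6·4=24, Kent→D3 10·18=180. Service 418; fixed 109; total 527.
{D3, D4}: Largo→D3 4·25=100, Dover→D3 3·22=66, Milton→D4 2·24=48, Galt→D4 7·4=28, Kent→D4 5·18=90. Service 332; fixed 204; total 536.
{D3}: service 482 + fixed 55 = 537
{D1, D2, D3, D4}: Largo→D3 4·25=100, Dover→D3 3·22=66, Milton→D1 2·24=48, Galt→D2 3·4=12, Kent→D4 5·18=90. Service 316; fixed 429; total 745.
(All 15 nonempty subsets were checked; D1 and D3 is lowest.)

Minimum total cost: 527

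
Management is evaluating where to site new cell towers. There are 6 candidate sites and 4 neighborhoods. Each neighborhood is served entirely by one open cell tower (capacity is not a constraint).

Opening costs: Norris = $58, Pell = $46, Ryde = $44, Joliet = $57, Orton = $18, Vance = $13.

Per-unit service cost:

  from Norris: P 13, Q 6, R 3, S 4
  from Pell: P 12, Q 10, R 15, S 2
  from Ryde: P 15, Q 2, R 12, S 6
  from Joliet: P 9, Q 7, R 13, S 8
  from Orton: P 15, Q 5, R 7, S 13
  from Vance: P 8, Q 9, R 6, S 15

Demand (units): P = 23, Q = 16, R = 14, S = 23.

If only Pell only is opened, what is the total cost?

Total cost: 738

Each neighborhood is assigned to its cheapest site among the open ones.
{Pell}: P→Pell 12·23=276, Q→Pell 10·16=160, R→Pell 15·14=210, S→Pell 2·23=46. Service 692; fixed 46; total 738.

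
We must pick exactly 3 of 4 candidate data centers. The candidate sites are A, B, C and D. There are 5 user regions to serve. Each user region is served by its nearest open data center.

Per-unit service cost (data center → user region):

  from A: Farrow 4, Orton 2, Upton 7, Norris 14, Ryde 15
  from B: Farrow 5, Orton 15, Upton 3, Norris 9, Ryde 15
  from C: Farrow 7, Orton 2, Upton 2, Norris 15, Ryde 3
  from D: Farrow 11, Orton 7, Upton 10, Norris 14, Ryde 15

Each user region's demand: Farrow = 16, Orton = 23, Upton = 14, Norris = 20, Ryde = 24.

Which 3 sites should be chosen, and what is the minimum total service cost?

With exactly 3 open, each user region uses its cheapest among the chosen.
{A, B, C}: Farrow→A 4·16=64, Orton→A 2·23=46, Upton→C 2·14=28, Norris→B 9·20=180, Ryde→C 3·24=72. Service cost 390.
{B, C, D}: service cost 406
{A, C, D}: service cost 490
Among all 4 size-3 choices, {A, B, C} is lowest.

Choose A, B and C; total service cost 390.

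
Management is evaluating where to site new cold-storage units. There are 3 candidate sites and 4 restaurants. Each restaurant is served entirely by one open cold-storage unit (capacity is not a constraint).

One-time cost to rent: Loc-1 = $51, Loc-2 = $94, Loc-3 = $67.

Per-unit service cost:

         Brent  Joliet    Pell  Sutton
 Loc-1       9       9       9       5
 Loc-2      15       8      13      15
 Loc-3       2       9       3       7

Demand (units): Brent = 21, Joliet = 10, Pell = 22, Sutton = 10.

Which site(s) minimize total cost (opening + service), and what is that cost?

For any fixed open set, each restaurant goes to its cheapest open site; total = fixed + service.
{Loc-3}: Brent→Loc-3 2·21=42, Joliet→Loc-3 9·10=90, Pell→Loc-3 3·22=66, Sutton→Loc-3 7·10=70. Service 268; fixed 67; total 335.
{Loc-1, Loc-3}: Brent→Loc-3 2·21=42, Joliet→Loc-1 9·10=90, Pell→Loc-3 3·22=66, Sutton→Loc-1 5·10=50. Service 248; fixed 118; total 366.
{Loc-2, Loc-3}: Brent→Loc-3 2·21=42, Joliet→Loc-2 8·10=80, Pell→Loc-3 3·22=66, Sutton→Loc-3 7·10=70. Service 258; fixed 161; total 419.
{Loc-1, Loc-2, Loc-3}: service 238 + fixed 212 = 450
(All 7 nonempty subsets were checked; Loc-3 only is lowest.)

Open Loc-3 only; minimum total cost 335.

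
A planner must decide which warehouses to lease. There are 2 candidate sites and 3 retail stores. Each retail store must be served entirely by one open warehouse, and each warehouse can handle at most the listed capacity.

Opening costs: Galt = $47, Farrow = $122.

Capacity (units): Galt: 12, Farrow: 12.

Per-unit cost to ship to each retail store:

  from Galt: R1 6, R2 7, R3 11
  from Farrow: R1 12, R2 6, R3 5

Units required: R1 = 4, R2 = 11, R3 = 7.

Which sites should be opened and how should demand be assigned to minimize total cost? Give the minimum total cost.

Open {Galt, Farrow}: R1→Farrow 12·4=48, R2→Galt 7·11=77, R3→Farrow 5·7=35.
Loads: Galt carries 11/12, Farrow carries 11/12. Service 160; fixed 169; total 329.
Next best feasible plan costs 336.

Minimum total cost: 329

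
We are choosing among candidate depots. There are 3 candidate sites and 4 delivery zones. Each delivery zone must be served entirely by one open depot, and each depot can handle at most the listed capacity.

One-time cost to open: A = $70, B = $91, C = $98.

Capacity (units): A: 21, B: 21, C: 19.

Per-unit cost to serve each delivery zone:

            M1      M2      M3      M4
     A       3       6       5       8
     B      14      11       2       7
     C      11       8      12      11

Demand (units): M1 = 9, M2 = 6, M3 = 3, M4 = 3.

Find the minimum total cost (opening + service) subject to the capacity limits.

Open {A}: M1→A 3·9=27, M2→A 6·6=36, M3→A 5·3=15, M4→A 8·3=24.
Loads: A carries 21/21. Service 102; fixed 70; total 172.
Next best feasible plan costs 251.

Minimum total cost: 172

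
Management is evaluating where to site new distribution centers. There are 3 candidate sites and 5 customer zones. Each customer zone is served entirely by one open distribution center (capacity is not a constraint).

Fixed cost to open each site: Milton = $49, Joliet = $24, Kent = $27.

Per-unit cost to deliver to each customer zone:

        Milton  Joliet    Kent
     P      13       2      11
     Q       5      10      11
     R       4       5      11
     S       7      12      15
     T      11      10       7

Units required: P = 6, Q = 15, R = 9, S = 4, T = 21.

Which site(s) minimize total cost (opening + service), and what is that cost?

Open Milton, Joliet and Kent; minimum total cost 398.

For any fixed open set, each customer zone goes to its cheapest open site; total = fixed + service.
{Milton, Joliet, Kent}: P→Joliet 2·6=12, Q→Milton 5·15=75, R→Milton 4·9=36, S→Milton 7·4=28, T→Kent 7·21=147. Service 298; fixed 100; total 398.
{Milton, Kent}: P→Kent 11·6=66, Q→Milton 5·15=75, R→Milton 4·9=36, S→Milton 7·4=28, T→Kent 7·21=147. Service 352; fixed 76; total 428.
{Milton, Joliet}: service 361 + fixed 73 = 434
{Joliet}: service 465 + fixed 24 = 489
(All 7 nonempty subsets were checked; Milton, Joliet and Kent is lowest.)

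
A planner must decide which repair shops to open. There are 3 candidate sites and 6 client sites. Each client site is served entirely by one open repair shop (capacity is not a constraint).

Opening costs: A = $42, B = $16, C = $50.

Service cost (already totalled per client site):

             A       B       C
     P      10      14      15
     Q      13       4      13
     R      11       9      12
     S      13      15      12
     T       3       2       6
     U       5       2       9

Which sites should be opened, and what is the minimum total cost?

Open B only; minimum total cost 62.

For any fixed open set, each client site goes to its cheapest open site; total = fixed + service.
{B}: P→B 14, Q→B 4, R→B 9, S→B 15, T→B 2, U→B 2. Service 46; fixed 16; total 62.
{A}: service 55 + fixed 42 = 97
{A, B}: service 40 + fixed 58 = 98
{A, B, C}: P→A 10, Q→B 4, R→B 9, S→C 12, T→B 2, U→B 2. Service 39; fixed 108; total 147.
(All 7 nonempty subsets were checked; B only is lowest.)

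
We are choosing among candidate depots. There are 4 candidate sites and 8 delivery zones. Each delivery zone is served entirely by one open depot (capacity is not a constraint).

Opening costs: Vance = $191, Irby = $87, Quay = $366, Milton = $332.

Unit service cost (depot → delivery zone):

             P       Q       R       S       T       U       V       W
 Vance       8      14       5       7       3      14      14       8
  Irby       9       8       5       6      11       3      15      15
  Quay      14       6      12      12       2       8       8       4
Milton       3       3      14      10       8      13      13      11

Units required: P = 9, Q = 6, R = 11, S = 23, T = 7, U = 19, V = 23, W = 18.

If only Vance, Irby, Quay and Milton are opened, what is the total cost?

Total cost: 1541

Each delivery zone is assigned to its cheapest site among the open ones.
{Vance, Irby, Quay, Milton}: P→Milton 3·9=27, Q→Milton 3·6=18, R→Vance 5·11=55, S→Irby 6·23=138, T→Quay 2·7=14, U→Irby 3·19=57, V→Quay 8·23=184, W→Quay 4·18=72. Service 565; fixed 976; total 1541.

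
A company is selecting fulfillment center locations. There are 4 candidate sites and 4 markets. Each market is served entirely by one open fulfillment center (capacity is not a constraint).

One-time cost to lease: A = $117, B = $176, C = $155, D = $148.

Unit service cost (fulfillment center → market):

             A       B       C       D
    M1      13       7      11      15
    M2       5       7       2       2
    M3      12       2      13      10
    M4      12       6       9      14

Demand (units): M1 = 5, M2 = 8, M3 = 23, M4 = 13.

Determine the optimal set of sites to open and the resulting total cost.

For any fixed open set, each market goes to its cheapest open site; total = fixed + service.
{B}: M1→B 7·5=35, M2→B 7·8=56, M3→B 2·23=46, M4→B 6·13=78. Service 215; fixed 176; total 391.
{A, B}: service 199 + fixed 293 = 492
{B, D}: service 175 + fixed 324 = 499
{A, B, C, D}: service 175 + fixed 596 = 771
(All 15 nonempty subsets were checked; B only is lowest.)

Open B only; minimum total cost 391.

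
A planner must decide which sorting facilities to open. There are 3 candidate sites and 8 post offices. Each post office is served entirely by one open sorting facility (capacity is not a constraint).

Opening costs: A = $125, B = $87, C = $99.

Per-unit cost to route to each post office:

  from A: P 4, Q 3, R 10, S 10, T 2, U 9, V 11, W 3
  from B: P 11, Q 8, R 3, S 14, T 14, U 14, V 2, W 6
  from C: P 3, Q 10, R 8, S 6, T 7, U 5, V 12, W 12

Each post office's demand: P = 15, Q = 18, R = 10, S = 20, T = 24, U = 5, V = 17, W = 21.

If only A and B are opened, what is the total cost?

Total cost: 746

Each post office is assigned to its cheapest site among the open ones.
{A, B}: P→A 4·15=60, Q→A 3·18=54, R→B 3·10=30, S→A 10·20=200, T→A 2·24=48, U→A 9·5=45, V→B 2·17=34, W→A 3·21=63. Service 534; fixed 212; total 746.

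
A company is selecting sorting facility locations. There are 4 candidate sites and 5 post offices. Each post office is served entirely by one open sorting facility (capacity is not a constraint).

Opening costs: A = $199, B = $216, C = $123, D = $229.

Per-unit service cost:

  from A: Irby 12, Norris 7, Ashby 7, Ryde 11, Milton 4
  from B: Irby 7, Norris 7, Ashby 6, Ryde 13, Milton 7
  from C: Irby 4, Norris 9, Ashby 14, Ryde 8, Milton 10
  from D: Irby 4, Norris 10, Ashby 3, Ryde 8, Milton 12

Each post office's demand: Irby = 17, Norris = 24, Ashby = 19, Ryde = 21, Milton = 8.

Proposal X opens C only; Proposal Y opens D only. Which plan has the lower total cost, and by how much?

Proposal X: {C}: Irby→C 4·17=68, Norris→C 9·24=216, Ashby→C 14·19=266, Ryde→C 8·21=168, Milton→C 10·8=80. Service 798; fixed 123; total 921.
Proposal Y: {D}: Irby→D 4·17=68, Norris→D 10·24=240, Ashby→D 3·19=57, Ryde→D 8·21=168, Milton→D 12·8=96. Service 629; fixed 229; total 858.
Difference: |921 − 858| = 63.

Proposal Y is cheaper by 63.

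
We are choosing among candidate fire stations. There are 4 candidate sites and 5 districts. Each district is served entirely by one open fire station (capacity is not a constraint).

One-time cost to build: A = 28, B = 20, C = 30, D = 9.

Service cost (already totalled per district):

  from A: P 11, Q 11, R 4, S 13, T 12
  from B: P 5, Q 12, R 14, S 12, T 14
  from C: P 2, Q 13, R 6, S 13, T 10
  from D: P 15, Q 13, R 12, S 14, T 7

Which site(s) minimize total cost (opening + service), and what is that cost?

Open D only; minimum total cost 70.

For any fixed open set, each district goes to its cheapest open site; total = fixed + service.
{D}: P→D 15, Q→D 13, R→D 12, S→D 14, T→D 7. Service 61; fixed 9; total 70.
{C}: P→C 2, Q→C 13, R→C 6, S→C 13, T→C 10. Service 44; fixed 30; total 74.
{B}: service 57 + fixed 20 = 77
{A, B, C, D}: P→C 2, Q→A 11, R→A 4, S→B 12, T→D 7. Service 36; fixed 87; total 123.
No other subset beats 70.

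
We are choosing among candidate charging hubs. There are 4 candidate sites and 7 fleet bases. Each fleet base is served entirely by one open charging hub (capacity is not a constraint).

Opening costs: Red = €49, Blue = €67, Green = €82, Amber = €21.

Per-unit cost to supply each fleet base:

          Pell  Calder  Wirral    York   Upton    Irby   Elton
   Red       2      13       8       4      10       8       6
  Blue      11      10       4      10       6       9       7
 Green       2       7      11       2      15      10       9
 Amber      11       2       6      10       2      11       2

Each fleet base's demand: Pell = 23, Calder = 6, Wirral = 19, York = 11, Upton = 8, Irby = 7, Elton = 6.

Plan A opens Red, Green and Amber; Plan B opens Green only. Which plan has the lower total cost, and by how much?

Plan A: {Red, Green, Amber}: Pell→Red 2·23=46, Calder→Amber 2·6=12, Wirral→Amber 6·19=114, York→Green 2·11=22, Upton→Amber 2·8=16, Irby→Red 8·7=56, Elton→Amber 2·6=12. Service 278; fixed 152; total 430.
Plan B: {Green}: Pell→Green 2·23=46, Calder→Green 7·6=42, Wirral→Green 11·19=209, York→Green 2·11=22, Upton→Green 15·8=120, Irby→Green 10·7=70, Elton→Green 9·6=54. Service 563; fixed 82; total 645.
Difference: |430 − 645| = 215.

Plan A is cheaper by 215.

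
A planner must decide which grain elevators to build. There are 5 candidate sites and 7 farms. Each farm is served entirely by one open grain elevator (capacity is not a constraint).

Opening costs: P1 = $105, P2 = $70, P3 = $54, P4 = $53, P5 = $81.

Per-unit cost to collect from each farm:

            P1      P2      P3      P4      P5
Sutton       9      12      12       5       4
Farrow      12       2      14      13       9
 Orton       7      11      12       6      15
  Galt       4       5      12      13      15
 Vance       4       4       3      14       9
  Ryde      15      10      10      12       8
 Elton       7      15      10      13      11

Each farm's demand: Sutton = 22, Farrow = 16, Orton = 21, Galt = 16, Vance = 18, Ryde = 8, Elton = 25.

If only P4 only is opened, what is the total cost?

Total cost: 1378

Each farm is assigned to its cheapest site among the open ones.
{P4}: Sutton→P4 5·22=110, Farrow→P4 13·16=208, Orton→P4 6·21=126, Galt→P4 13·16=208, Vance→P4 14·18=252, Ryde→P4 12·8=96, Elton→P4 13·25=325. Service 1325; fixed 53; total 1378.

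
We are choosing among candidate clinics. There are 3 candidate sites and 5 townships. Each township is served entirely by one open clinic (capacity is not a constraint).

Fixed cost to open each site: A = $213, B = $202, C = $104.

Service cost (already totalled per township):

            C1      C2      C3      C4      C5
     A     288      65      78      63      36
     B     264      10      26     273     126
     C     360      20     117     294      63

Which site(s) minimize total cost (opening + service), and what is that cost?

For any fixed open set, each township goes to its cheapest open site; total = fixed + service.
{A}: C1→A 288, C2→A 65, C3→A 78, C4→A 63, C5→A 36. Service 530; fixed 213; total 743.
{A, C}: service 485 + fixed 317 = 802
{A, B}: service 399 + fixed 415 = 814
{A, B, C}: service 399 + fixed 519 = 918
(All 7 nonempty subsets were checked; A only is lowest.)

Open A only; minimum total cost 743.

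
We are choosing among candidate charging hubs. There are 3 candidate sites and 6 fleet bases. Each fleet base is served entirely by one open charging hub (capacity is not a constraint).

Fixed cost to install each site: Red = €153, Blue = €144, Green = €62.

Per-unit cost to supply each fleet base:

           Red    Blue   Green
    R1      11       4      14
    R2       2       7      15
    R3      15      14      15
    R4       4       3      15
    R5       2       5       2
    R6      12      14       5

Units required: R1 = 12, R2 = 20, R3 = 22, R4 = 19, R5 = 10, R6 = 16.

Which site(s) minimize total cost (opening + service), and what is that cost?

For any fixed open set, each fleet base goes to its cheapest open site; total = fixed + service.
{Blue, Green}: R1→Blue 4·12=48, R2→Blue 7·20=140, R3→Blue 14·22=308, R4→Blue 3·19=57, R5→Green 2·10=20, R6→Green 5·16=80. Service 653; fixed 206; total 859.
{Red, Green}: service 678 + fixed 215 = 893
{Red, Blue, Green}: R1→Blue 4·12=48, R2→Red 2·20=40, R3→Blue 14·22=308, R4→Blue 3·19=57, R5→Red 2·10=20, R6→Green 5·16=80. Service 553; fixed 359; total 912.
{Green}: service 1183 + fixed 62 = 1245
No other subset beats 859.

Open Blue and Green; minimum total cost 859.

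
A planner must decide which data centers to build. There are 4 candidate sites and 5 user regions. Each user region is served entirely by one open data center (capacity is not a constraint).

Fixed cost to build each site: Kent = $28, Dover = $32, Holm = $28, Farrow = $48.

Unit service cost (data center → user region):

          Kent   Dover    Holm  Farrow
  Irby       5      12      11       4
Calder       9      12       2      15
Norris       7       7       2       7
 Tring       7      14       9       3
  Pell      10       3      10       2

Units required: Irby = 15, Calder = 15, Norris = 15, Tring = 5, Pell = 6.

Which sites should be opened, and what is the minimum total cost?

For any fixed open set, each user region goes to its cheapest open site; total = fixed + service.
{Holm, Farrow}: Irby→Farrow 4·15=60, Calder→Holm 2·15=30, Norris→Holm 2·15=30, Tring→Farrow 3·5=15, Pell→Farrow 2·6=12. Service 147; fixed 76; total 223.
{Kent, Holm, Farrow}: Irby→Farrow 4·15=60, Calder→Holm 2·15=30, Norris→Holm 2·15=30, Tring→Farrow 3·5=15, Pell→Farrow 2·6=12. Service 147; fixed 104; total 251.
{Dover, Holm, Farrow}: service 147 + fixed 108 = 255
{Kent, Dover, Holm, Farrow}: Irby→Farrow 4·15=60, Calder→Holm 2·15=30, Norris→Holm 2·15=30, Tring→Farrow 3·5=15, Pell→Farrow 2·6=12. Service 147; fixed 136; total 283.
(All 15 nonempty subsets were checked; Holm and Farrow is lowest.)

Open Holm and Farrow; minimum total cost 223.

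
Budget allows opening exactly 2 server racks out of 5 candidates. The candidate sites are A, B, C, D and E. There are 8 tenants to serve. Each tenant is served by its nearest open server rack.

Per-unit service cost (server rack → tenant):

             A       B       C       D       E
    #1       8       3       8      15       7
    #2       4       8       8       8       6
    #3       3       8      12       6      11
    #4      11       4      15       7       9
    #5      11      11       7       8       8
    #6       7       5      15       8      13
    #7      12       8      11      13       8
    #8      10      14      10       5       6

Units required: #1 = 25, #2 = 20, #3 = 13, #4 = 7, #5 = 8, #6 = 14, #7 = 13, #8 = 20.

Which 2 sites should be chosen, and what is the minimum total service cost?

With exactly 2 open, each tenant uses its cheapest among the chosen.
{B, D}: #1→B 3·25=75, #2→B 8·20=160, #3→D 6·13=78, #4→B 4·7=28, #5→D 8·8=64, #6→B 5·14=70, #7→B 8·13=104, #8→D 5·20=100. Service cost 679.
{A, B}: service cost 684
{B, E}: service cost 685
Among all 10 size-2 choices, {B, D} is lowest.

Choose B and D; total service cost 679.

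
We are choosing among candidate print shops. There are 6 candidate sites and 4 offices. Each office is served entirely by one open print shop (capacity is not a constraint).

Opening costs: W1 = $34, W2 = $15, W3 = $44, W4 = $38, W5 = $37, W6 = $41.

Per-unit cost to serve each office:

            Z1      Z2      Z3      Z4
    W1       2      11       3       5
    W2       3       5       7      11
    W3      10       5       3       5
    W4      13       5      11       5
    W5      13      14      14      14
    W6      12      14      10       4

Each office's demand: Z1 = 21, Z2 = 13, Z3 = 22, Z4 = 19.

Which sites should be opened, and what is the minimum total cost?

For any fixed open set, each office goes to its cheapest open site; total = fixed + service.
{W1, W2}: Z1→W1 2·21=42, Z2→W2 5·13=65, Z3→W1 3·22=66, Z4→W1 5·19=95. Service 268; fixed 49; total 317.
{W1, W2, W6}: Z1→W1 2·21=42, Z2→W2 5·13=65, Z3→W1 3·22=66, Z4→W6 4·19=76. Service 249; fixed 90; total 339.
{W1, W4}: service 268 + fixed 72 = 340
{W1, W2, W3, W4, W5, W6}: Z1→W1 2·21=42, Z2→W2 5·13=65, Z3→W1 3·22=66, Z4→W6 4·19=76. Service 249; fixed 209; total 458.
No other subset beats 317.

Open W1 and W2; minimum total cost 317.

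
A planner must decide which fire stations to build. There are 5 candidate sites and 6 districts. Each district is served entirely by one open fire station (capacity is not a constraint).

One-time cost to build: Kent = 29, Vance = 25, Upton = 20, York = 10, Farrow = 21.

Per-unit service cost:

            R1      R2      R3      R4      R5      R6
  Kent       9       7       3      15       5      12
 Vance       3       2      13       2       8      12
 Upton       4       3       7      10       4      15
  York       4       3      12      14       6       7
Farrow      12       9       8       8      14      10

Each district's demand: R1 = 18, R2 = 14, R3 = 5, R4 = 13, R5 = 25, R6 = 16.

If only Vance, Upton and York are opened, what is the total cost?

Total cost: 410

Each district is assigned to its cheapest site among the open ones.
{Vance, Upton, York}: R1→Vance 3·18=54, R2→Vance 2·14=28, R3→Upton 7·5=35, R4→Vance 2·13=26, R5→Upton 4·25=100, R6→York 7·16=112. Service 355; fixed 55; total 410.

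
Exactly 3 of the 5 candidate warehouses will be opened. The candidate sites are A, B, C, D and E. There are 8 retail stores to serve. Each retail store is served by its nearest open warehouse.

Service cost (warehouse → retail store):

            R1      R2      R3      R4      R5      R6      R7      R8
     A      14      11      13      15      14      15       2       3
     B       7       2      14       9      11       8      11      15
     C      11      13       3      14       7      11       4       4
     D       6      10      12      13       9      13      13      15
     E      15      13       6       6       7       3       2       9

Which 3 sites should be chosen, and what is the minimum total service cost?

With exactly 3 open, each retail store uses its cheapest among the chosen.
{B, C, E}: R1→B 7, R2→B 2, R3→C 3, R4→E 6, R5→C 7, R6→E 3, R7→E 2, R8→C 4. Service cost 34.
{A, B, E}: service cost 36
{A, B, C}: service cost 41
Among all 10 size-3 choices, {B, C, E} is lowest.

Choose B, C and E; total service cost 34.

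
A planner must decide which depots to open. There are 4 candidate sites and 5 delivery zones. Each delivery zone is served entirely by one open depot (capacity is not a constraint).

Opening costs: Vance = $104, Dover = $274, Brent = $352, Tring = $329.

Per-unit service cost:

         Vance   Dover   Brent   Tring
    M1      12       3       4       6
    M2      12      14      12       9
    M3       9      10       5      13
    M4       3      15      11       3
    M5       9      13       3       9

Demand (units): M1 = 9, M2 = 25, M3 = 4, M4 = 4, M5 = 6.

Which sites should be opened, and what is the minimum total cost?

For any fixed open set, each delivery zone goes to its cheapest open site; total = fixed + service.
{Vance}: M1→Vance 12·9=108, M2→Vance 12·25=300, M3→Vance 9·4=36, M4→Vance 3·4=12, M5→Vance 9·6=54. Service 510; fixed 104; total 614.
{Tring}: service 397 + fixed 329 = 726
{Brent}: service 418 + fixed 352 = 770
{Vance, Dover, Brent, Tring}: service 302 + fixed 1059 = 1361
No other subset beats 614.

Open Vance only; minimum total cost 614.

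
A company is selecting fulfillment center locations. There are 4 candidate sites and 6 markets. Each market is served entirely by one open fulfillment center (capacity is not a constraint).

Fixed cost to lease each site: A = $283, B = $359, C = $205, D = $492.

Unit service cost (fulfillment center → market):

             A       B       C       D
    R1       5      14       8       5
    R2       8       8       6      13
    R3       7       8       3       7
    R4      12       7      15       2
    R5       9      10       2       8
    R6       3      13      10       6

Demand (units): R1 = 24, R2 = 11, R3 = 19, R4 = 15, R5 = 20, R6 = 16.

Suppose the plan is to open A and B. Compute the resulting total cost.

Total cost: 1316

Each market is assigned to its cheapest site among the open ones.
{A, B}: R1→A 5·24=120, R2→A 8·11=88, R3→A 7·19=133, R4→B 7·15=105, R5→A 9·20=180, R6→A 3·16=48. Service 674; fixed 642; total 1316.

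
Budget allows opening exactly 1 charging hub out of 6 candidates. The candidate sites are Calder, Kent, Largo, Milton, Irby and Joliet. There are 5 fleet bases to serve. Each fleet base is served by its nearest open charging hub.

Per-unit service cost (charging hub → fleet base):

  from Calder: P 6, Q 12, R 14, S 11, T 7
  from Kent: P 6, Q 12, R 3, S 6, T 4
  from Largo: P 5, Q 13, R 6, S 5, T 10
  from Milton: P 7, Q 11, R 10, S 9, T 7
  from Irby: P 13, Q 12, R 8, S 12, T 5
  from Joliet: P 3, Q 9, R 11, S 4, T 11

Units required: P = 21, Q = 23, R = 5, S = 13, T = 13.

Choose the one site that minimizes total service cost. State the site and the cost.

Choose Joliet only; total service cost 520.

With exactly 1 open, each fleet base uses its cheapest among the chosen.
{Joliet}: P→Joliet 3·21=63, Q→Joliet 9·23=207, R→Joliet 11·5=55, S→Joliet 4·13=52, T→Joliet 11·13=143. Service cost 520.
{Kent}: service cost 547
{Largo}: service cost 629
Among all 6 size-1 choices, {Joliet} is lowest.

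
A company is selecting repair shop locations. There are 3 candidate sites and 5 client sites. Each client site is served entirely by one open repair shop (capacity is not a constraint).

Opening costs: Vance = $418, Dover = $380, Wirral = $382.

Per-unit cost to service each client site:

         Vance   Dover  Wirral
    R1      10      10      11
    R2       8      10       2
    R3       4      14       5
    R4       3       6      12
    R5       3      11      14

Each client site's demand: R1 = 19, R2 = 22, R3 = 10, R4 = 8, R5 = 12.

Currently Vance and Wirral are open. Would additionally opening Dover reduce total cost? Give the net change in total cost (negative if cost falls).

No — net change +380 (cost rises by 380).

Current service cost with {Vance, Wirral}: 334.
Adding Dover: each client site re-picks its cheapest; new service cost 334, saving 0.
Extra fixed cost: 380. Net change = 380 − 0 = 380.
(Totals: 1134 → 1514.)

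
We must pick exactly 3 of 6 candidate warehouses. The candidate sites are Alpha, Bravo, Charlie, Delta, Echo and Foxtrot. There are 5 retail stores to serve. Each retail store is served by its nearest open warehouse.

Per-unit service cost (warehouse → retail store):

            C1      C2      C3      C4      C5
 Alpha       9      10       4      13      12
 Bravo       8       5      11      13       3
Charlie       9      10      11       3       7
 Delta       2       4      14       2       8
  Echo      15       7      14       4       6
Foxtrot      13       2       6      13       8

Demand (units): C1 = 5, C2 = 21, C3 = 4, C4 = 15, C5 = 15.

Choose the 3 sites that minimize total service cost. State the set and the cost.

Choose Bravo, Delta and Foxtrot; total service cost 151.

With exactly 3 open, each retail store uses its cheapest among the chosen.
{Bravo, Delta, Foxtrot}: C1→Delta 2·5=10, C2→Foxtrot 2·21=42, C3→Foxtrot 6·4=24, C4→Delta 2·15=30, C5→Bravo 3·15=45. Service cost 151.
{Alpha, Bravo, Delta}: service cost 185
{Bravo, Charlie, Foxtrot}: service cost 196
Among all 20 size-3 choices, {Bravo, Delta, Foxtrot} is lowest.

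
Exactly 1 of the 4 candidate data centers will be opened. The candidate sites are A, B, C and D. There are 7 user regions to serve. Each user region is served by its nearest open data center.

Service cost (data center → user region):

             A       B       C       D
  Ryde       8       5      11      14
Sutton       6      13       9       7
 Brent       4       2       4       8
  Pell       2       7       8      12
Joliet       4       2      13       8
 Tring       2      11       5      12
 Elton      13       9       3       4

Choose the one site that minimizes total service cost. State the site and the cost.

With exactly 1 open, each user region uses its cheapest among the chosen.
{A}: Ryde→A 8, Sutton→A 6, Brent→A 4, Pell→A 2, Joliet→A 4, Tring→A 2, Elton→A 13. Service cost 39.
{B}: service cost 49
{C}: service cost 53
Among all 4 size-1 choices, {A} is lowest.

Choose A only; total service cost 39.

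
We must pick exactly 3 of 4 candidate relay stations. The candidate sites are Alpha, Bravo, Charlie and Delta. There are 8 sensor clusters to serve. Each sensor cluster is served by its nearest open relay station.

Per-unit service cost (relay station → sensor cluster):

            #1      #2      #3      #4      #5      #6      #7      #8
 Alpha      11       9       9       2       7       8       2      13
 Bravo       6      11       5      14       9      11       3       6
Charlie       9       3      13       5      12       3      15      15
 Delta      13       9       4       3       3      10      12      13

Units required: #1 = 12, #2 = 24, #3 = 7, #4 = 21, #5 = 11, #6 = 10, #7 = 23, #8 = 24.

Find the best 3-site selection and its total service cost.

With exactly 3 open, each sensor cluster uses its cheapest among the chosen.
{Bravo, Charlie, Delta}: #1→Bravo 6·12=72, #2→Charlie 3·24=72, #3→Delta 4·7=28, #4→Delta 3·21=63, #5→Delta 3·11=33, #6→Charlie 3·10=30, #7→Bravo 3·23=69, #8→Bravo 6·24=144. Service cost 511.
{Alpha, Bravo, Charlie}: service cost 518
{Alpha, Bravo, Delta}: service cost 661
Among all 4 size-3 choices, {Bravo, Charlie, Delta} is lowest.

Choose Bravo, Charlie and Delta; total service cost 511.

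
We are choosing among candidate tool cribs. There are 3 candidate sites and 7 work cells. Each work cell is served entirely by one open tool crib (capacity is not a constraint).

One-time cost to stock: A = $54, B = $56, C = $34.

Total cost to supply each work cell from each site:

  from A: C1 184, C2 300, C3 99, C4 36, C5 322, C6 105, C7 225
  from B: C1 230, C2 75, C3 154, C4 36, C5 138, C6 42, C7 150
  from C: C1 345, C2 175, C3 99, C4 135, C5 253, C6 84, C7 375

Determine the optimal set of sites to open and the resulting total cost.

For any fixed open set, each work cell goes to its cheapest open site; total = fixed + service.
{A, B}: C1→A 184, C2→B 75, C3→A 99, C4→A 36, C5→B 138, C6→B 42, C7→B 150. Service 724; fixed 110; total 834.
{B, C}: C1→B 230, C2→B 75, C3→C 99, C4→B 36, C5→B 138, C6→B 42, C7→B 150. Service 770; fixed 90; total 860.
{A, B, C}: C1→A 184, C2→B 75, C3→A 99, C4→A 36, C5→B 138, C6→B 42, C7→B 150. Service 724; fixed 144; total 868.
{C}: C1→C 345, C2→C 175, C3→C 99, C4→C 135, C5→C 253, C6→C 84, C7→C 375. Service 1466; fixed 34; total 1500.
No other subset beats 834.

Open A and B; minimum total cost 834.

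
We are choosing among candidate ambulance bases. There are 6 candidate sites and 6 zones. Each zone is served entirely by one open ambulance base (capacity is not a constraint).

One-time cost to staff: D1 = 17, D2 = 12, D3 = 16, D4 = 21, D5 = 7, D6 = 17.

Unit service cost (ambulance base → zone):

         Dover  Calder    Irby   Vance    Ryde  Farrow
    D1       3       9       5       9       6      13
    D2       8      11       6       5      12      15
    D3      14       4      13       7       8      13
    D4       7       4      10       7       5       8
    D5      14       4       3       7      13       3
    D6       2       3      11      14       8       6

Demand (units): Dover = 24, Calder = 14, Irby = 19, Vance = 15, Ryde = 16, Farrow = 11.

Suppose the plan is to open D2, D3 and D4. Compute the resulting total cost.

Each zone is assigned to its cheapest site among the open ones.
{D2, D3, D4}: Dover→D4 7·24=168, Calder→D3 4·14=56, Irby→D2 6·19=114, Vance→D2 5·15=75, Ryde→D4 5·16=80, Farrow→D4 8·11=88. Service 581; fixed 49; total 630.

Total cost: 630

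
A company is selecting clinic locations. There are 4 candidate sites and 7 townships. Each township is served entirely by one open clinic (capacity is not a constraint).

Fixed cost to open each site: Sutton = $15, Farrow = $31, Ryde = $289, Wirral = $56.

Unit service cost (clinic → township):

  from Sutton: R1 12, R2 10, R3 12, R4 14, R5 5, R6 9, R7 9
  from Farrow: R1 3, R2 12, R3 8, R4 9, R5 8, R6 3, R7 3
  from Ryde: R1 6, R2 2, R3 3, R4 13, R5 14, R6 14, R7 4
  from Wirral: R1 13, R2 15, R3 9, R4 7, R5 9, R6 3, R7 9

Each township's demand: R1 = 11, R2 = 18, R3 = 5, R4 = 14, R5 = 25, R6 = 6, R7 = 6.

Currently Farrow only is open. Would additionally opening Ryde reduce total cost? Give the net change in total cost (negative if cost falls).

No — net change +84 (cost rises by 84).

Current service cost with {Farrow}: 651.
Adding Ryde: each township re-picks its cheapest; new service cost 446, saving 205.
Extra fixed cost: 289. Net change = 289 − 205 = 84.
(Totals: 682 → 766.)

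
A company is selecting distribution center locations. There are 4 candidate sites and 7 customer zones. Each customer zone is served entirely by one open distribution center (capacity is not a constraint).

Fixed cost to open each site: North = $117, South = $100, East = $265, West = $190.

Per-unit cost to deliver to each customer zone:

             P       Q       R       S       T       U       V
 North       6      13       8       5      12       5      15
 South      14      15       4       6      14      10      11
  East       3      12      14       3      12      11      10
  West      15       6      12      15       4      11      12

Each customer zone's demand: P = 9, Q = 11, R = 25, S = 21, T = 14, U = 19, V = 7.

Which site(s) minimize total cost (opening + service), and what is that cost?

For any fixed open set, each customer zone goes to its cheapest open site; total = fixed + service.
{North, South}: P→North 6·9=54, Q→North 13·11=143, R→South 4·25=100, S→North 5·21=105, T→North 12·14=168, U→North 5·19=95, V→South 11·7=77. Service 742; fixed 217; total 959.
{North, South, West}: P→North 6·9=54, Q→West 6·11=66, R→South 4·25=100, S→North 5·21=105, T→West 4·14=56, U→North 5·19=95, V→South 11·7=77. Service 553; fixed 407; total 960.
{North, West}: service 660 + fixed 307 = 967
{North, South, East, West}: service 477 + fixed 672 = 1149
No other subset beats 959.

Open North and South; minimum total cost 959.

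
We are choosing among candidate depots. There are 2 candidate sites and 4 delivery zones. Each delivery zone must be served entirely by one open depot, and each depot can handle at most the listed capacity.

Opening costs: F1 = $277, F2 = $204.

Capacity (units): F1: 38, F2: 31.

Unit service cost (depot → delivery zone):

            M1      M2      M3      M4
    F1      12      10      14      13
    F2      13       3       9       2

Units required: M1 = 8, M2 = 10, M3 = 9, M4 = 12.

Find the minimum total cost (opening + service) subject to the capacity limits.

Minimum total cost: 712

Open {F1, F2}: M1→F1 12·8=96, M2→F2 3·10=30, M3→F2 9·9=81, M4→F2 2·12=24.
Loads: F1 carries 8/38, F2 carries 31/31. Service 231; fixed 481; total 712.
Next best feasible plan costs 757.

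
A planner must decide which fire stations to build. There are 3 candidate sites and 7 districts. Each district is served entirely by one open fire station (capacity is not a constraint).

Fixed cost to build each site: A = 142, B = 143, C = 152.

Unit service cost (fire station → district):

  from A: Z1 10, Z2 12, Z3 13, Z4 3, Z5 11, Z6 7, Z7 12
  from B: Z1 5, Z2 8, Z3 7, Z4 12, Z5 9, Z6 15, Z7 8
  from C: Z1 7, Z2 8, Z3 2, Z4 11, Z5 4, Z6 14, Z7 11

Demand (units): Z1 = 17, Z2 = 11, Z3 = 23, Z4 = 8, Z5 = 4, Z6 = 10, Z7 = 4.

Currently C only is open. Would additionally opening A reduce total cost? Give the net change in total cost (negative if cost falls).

No — net change +8 (cost rises by 8).

Current service cost with {C}: 541.
Adding A: each district re-picks its cheapest; new service cost 407, saving 134.
Extra fixed cost: 142. Net change = 142 − 134 = 8.
(Totals: 693 → 701.)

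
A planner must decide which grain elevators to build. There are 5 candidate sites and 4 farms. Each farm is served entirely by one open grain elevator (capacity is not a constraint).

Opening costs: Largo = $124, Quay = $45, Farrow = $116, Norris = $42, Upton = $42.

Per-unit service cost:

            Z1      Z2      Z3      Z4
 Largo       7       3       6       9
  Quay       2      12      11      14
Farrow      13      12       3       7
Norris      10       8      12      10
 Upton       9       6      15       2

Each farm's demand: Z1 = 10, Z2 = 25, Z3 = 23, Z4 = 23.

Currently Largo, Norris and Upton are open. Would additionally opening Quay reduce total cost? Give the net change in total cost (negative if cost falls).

Yes — net change −5 (cost falls by 5).

Current service cost with {Largo, Norris, Upton}: 329.
Adding Quay: each farm re-picks its cheapest; new service cost 279, saving 50.
Extra fixed cost: 45. Net change = 45 − 50 = -5.
(Totals: 537 → 532.)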